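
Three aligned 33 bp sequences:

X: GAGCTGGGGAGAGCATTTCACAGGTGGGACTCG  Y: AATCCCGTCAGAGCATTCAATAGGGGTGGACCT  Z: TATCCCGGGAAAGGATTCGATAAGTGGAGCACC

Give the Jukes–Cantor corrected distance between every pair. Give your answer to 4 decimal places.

X–Y: 15/33 sites differ → p ≈ 0.454545, d = −0.75 ln(1 − 0.60606) = 0.698667 ≈ 0.6987.
X–Z: 14/33 sites differ → p ≈ 0.424242, d = −0.75 ln(1 − 0.565656) = 0.625439 ≈ 0.6254.
Y–Z: 13/33 sites differ → p ≈ 0.393939, d = −0.75 ln(1 − 0.525252) = 0.558728 ≈ 0.5587.

d(X,Y) = 0.6987, d(X,Z) = 0.6254, d(Y,Z) = 0.5587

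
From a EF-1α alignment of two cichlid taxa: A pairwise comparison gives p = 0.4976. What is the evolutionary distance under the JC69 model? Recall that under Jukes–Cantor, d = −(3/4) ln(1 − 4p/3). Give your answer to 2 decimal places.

0.82

d = −(3/4) ln(1 − 4p/3) = −0.75 ln(1 − 0.663467) = −0.75 ln(0.336533)
  = −0.75 × (-1.089059) = 0.816794 substitutions/site.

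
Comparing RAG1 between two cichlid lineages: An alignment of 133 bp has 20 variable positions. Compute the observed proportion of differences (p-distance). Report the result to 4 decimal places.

0.1504

p = 20/133 = 0.150375… ≈ 0.1504 (to 4 d.p.).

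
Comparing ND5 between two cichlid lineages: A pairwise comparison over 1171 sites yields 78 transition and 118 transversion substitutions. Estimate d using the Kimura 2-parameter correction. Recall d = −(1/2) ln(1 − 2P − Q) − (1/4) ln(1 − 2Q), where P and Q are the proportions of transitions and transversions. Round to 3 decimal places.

P = 78/1171 ≈ 0.06661 and Q = 118/1171 ≈ 0.100769.
Under the Kimura two-parameter model, d = −½ ln(1 − 2P − Q) − ¼ ln(1 − 2Q).
1 − 2P − Q = 0.766011, giving −½ ln(0.766011) = 0.133279.
1 − 2Q = 0.798462, giving −¼ ln(0.798462) = 0.056267.
d = 0.133279 + 0.056267 = 0.189546.

0.190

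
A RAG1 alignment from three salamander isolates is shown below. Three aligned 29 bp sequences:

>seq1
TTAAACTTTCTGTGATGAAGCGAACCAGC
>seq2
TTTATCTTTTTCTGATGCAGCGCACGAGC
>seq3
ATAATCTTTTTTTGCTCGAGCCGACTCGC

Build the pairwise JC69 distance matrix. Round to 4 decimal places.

seq1–seq2: 7/29 sites differ → p ≈ 0.241379, d = −0.75 ln(1 − 0.321839) = 0.291278 ≈ 0.2913.
seq1–seq3: 11/29 sites differ → p ≈ 0.37931, d = −0.75 ln(1 − 0.505747) = 0.528531 ≈ 0.5285.
seq2–seq3: 10/29 sites differ → p ≈ 0.344828, d = −0.75 ln(1 − 0.459771) = 0.461822 ≈ 0.4618.

d(seq1,seq2) = 0.2913, d(seq1,seq3) = 0.5285, d(seq2,seq3) = 0.4618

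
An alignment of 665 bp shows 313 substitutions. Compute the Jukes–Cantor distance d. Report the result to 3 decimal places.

0.741

p = 313/665 ≈ 0.470677.
d = −(3/4) ln(1 − 4p/3) = −0.75 ln(1 − 0.627569) = −0.75 ln(0.372431)
  = −0.75 × (-0.987703) = 0.740777 substitutions/site.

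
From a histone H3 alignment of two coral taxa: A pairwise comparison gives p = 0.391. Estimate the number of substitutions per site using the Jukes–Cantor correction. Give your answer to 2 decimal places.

d = −(3/4) ln(1 − 4p/3) = −0.75 ln(1 − 0.521333) = −0.75 ln(0.478667)
  = −0.75 × (-0.736750) = 0.552563 substitutions/site.

0.55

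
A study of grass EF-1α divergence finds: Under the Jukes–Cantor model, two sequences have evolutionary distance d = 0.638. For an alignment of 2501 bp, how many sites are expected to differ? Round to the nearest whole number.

1075

Invert JC69: p = (3/4)(1 − e^(−4d/3)) = 0.75 × (1 − e^(-0.850667)) = 0.75 × (1 − 0.427130) = 0.429653.
Expected differing sites = pL ≈ 0.429653 × 2501 = 1074.562153 ≈ 1075.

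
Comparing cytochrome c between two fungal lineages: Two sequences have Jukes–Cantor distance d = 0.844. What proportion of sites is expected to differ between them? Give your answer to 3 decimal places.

p = (3/4)(1 − e^(−4d/3)) = 0.75 × (1 − e^(-1.125333)) = 0.75 × (1 − 0.324544) = 0.506592.

0.507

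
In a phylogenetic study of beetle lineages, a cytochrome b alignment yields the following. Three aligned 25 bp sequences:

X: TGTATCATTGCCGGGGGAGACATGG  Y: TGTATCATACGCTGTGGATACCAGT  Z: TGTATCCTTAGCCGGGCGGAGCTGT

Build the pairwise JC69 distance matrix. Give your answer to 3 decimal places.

X–Y: 9/25 sites differ → p = 0.36, d = −0.75 ln(1 − 0.48) = 0.490445 ≈ 0.490.
X–Z: 9/25 sites differ → p = 0.36, d = −0.75 ln(1 − 0.48) = 0.490445 ≈ 0.490.
Y–Z: 10/25 sites differ → p = 0.4, d = −0.75 ln(1 − 0.533333) = 0.571605 ≈ 0.572.

d(X,Y) = 0.490, d(X,Z) = 0.490, d(Y,Z) = 0.572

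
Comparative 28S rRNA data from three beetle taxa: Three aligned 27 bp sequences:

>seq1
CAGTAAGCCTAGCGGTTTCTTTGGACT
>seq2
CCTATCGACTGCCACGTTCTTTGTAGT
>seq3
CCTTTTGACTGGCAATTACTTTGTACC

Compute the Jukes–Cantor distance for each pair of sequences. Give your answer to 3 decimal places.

seq1–seq2: 13/27 sites differ → p ≈ 0.481481, d = −0.75 ln(1 − 0.641975) = 0.770364 ≈ 0.770.
seq1–seq3: 11/27 sites differ → p ≈ 0.407407, d = −0.75 ln(1 − 0.543209) = 0.587647 ≈ 0.588.
seq2–seq3: 8/27 sites differ → p ≈ 0.296296, d = −0.75 ln(1 − 0.395061) = 0.376971 ≈ 0.377.

d(seq1,seq2) = 0.770, d(seq1,seq3) = 0.588, d(seq2,seq3) = 0.377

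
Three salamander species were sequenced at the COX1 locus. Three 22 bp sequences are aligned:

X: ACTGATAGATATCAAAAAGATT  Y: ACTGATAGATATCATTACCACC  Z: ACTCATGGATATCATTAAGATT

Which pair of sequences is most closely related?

X and Z

X–Y: 6/22 differ, p = 0.273, d = 0.339.
X–Z: 4/22 differ, p = 0.182, d = 0.208.
Y–Z: 6/22 differ, p = 0.273, d = 0.339.
The smallest distance is between X and Z.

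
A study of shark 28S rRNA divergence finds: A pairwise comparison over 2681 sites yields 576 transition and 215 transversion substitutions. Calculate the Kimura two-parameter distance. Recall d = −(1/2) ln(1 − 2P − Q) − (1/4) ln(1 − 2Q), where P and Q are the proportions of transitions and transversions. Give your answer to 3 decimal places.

P = 576/2681 ≈ 0.214845 and Q = 215/2681 ≈ 0.080194.
Under the Kimura two-parameter model, d = −½ ln(1 − 2P − Q) − ¼ ln(1 − 2Q).
1 − 2P − Q = 0.490116, giving −½ ln(0.490116) = 0.356557.
1 − 2Q = 0.839612, giving −¼ ln(0.839612) = 0.043704.
d = 0.356557 + 0.043704 = 0.400261.

0.400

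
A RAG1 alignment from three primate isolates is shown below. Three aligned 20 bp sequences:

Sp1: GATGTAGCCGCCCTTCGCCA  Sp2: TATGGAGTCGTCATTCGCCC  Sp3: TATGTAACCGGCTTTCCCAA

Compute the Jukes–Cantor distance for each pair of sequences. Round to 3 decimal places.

Sp1–Sp2: 6/20 sites differ → p = 0.3, d = −0.75 ln(1 − 0.4) = 0.383119 ≈ 0.383.
Sp1–Sp3: 6/20 sites differ → p = 0.3, d = −0.75 ln(1 − 0.4) = 0.383119 ≈ 0.383.
Sp2–Sp3: 8/20 sites differ → p = 0.4, d = −0.75 ln(1 − 0.533333) = 0.571605 ≈ 0.572.

d(Sp1,Sp2) = 0.383, d(Sp1,Sp3) = 0.383, d(Sp2,Sp3) = 0.572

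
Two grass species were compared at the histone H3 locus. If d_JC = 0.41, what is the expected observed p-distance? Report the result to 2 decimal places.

0.32

p = (3/4)(1 − e^(−4d/3)) = 0.75 × (1 − e^(-0.546667)) = 0.75 × (1 − 0.578876) = 0.315843.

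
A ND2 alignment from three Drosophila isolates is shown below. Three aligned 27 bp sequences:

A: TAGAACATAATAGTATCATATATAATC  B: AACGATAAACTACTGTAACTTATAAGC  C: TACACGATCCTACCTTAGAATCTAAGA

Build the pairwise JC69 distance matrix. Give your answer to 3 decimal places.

A–B: 12/27 sites differ → p ≈ 0.444444, d = −0.75 ln(1 − 0.592592) = 0.673455 ≈ 0.673.
A–C: 14/27 sites differ → p ≈ 0.518519, d = −0.75 ln(1 − 0.691359) = 0.881682 ≈ 0.882.
B–C: 13/27 sites differ → p ≈ 0.481481, d = −0.75 ln(1 − 0.641975) = 0.770364 ≈ 0.770.

d(A,B) = 0.673, d(A,C) = 0.882, d(B,C) = 0.770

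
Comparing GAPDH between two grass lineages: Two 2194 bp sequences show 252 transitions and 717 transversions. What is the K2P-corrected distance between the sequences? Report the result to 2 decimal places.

0.67

P = 252/2194 ≈ 0.114859 and Q = 717/2194 ≈ 0.3268.
Under the Kimura two-parameter model, d = −½ ln(1 − 2P − Q) − ¼ ln(1 − 2Q).
1 − 2P − Q = 0.443482, giving −½ ln(0.443482) = 0.406549.
1 − 2Q = 0.3464, giving −¼ ln(0.3464) = 0.265040.
d = 0.406549 + 0.265040 = 0.671589.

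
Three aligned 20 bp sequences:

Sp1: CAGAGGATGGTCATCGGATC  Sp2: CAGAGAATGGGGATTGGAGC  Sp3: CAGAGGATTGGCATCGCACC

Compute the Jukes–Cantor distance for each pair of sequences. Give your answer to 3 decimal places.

Sp1–Sp2: 5/20 sites differ → p = 0.25, d = −0.75 ln(1 − 0.333333) = 0.304098 ≈ 0.304.
Sp1–Sp3: 4/20 sites differ → p = 0.2, d = −0.75 ln(1 − 0.266667) = 0.232617 ≈ 0.233.
Sp2–Sp3: 6/20 sites differ → p = 0.3, d = −0.75 ln(1 − 0.4) = 0.383119 ≈ 0.383.

d(Sp1,Sp2) = 0.304, d(Sp1,Sp3) = 0.233, d(Sp2,Sp3) = 0.383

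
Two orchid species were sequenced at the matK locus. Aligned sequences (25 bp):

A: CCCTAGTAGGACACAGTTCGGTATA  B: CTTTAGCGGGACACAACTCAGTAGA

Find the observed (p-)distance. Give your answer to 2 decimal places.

0.32

The sequences differ at 8 of 25 positions (sites 2, 3, 7, 8, 16, 17, 20, 24).
p = 8/25 = 0.32.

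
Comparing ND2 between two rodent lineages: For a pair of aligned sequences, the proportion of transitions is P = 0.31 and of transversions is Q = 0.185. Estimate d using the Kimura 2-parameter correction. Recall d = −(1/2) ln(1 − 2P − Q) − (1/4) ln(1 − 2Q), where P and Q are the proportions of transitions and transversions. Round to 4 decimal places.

Under the Kimura two-parameter model, d = −½ ln(1 − 2P − Q) − ¼ ln(1 − 2Q).
1 − 2P − Q = 0.195, giving −½ ln(0.195) = 0.817378.
1 − 2Q = 0.63, giving −¼ ln(0.63) = 0.115509.
d = 0.817378 + 0.115509 = 0.932887.

0.9329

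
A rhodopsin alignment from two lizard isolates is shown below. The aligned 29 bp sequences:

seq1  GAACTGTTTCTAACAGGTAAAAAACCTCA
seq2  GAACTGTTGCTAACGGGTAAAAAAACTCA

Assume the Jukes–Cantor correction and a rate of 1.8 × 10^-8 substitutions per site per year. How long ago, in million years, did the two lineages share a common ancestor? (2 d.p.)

3.09

The sequences differ at 3 of 29 sites (9, 15, 25), so p = 3/29 ≈ 0.103448.
d = −(3/4) ln(1 − 4p/3) = −0.75 ln(1 − 0.137931) = −0.75 ln(0.862069)
  = −0.75 × (-0.148420) = 0.111315 substitutions/site.
Under a molecular clock d = 2μt, so t = d/(2μ) = 0.111315 / (2 × 1.8 × 10^-8) = 3.09 million years.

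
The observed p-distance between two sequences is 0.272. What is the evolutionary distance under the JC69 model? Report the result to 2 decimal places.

d = −(3/4) ln(1 − 4p/3) = −0.75 ln(1 − 0.362667) = −0.75 ln(0.637333)
  = −0.75 × (-0.450463) = 0.337847 substitutions/site.

0.34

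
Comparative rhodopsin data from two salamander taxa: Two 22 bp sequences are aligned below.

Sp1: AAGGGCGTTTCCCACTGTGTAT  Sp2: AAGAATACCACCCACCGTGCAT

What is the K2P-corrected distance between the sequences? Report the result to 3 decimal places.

0.765

Of 22 sites, 8 differences are transitions and 1 are transversions, so P = 8/22 ≈ 0.363636 and Q = 1/22 ≈ 0.045455.
Under the Kimura two-parameter model, d = −½ ln(1 − 2P − Q) − ¼ ln(1 − 2Q).
1 − 2P − Q = 0.227273, giving −½ ln(0.227273) = 0.740802.
1 − 2Q = 0.90909, giving −¼ ln(0.90909) = 0.023828.
d = 0.740802 + 0.023828 = 0.764630.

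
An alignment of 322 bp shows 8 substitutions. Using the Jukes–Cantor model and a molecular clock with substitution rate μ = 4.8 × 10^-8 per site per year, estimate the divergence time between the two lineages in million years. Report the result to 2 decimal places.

0.26

p = 8/322 ≈ 0.024845.
d = −(3/4) ln(1 − 4p/3) = −0.75 ln(1 − 0.033127) = −0.75 ln(0.966873)
  = −0.75 × (-0.033688) = 0.025266 substitutions/site.
Under a molecular clock d = 2μt, so t = d/(2μ) = 0.025266 / (2 × 4.8 × 10^-8) = 0.26 million years.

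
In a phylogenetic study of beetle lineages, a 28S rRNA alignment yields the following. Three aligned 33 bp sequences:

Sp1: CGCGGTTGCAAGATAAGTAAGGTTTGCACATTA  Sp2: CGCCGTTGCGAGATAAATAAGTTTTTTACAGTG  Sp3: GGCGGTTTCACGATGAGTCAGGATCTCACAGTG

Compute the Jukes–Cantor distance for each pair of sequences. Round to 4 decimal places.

Sp1–Sp2: 8/33 sites differ → p ≈ 0.242424, d = −0.75 ln(1 − 0.323232) = 0.292820 ≈ 0.2928.
Sp1–Sp3: 10/33 sites differ → p ≈ 0.30303, d = −0.75 ln(1 − 0.40404) = 0.388186 ≈ 0.3882.
Sp2–Sp3: 12/33 sites differ → p ≈ 0.363636, d = −0.75 ln(1 − 0.484848) = 0.497470 ≈ 0.4975.

d(Sp1,Sp2) = 0.2928, d(Sp1,Sp3) = 0.3882, d(Sp2,Sp3) = 0.4975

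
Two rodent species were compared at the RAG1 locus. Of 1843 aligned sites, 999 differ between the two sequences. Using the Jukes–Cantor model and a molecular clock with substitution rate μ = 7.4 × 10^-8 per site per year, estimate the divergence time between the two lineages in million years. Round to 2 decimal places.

6.50

p = 999/1843 ≈ 0.542051.
d = −(3/4) ln(1 − 4p/3) = −0.75 ln(1 − 0.722735) = −0.75 ln(0.277265)
  = −0.75 × (-1.282782) = 0.962087 substitutions/site.
Under a molecular clock d = 2μt, so t = d/(2μ) = 0.962087 / (2 × 7.4 × 10^-8) = 6.50 million years.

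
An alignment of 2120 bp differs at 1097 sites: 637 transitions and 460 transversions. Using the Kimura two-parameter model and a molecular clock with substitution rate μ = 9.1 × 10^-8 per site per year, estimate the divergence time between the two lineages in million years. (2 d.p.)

5.46

P = 637/2120 ≈ 0.300472 and Q = 460/2120 ≈ 0.216981.
Under the Kimura two-parameter model, d = −½ ln(1 − 2P − Q) − ¼ ln(1 − 2Q).
1 − 2P − Q = 0.182075, giving −½ ln(0.182075) = 0.851668.
1 − 2Q = 0.566038, giving −¼ ln(0.566038) = 0.142274.
d = 0.851668 + 0.142274 = 0.993942.
Under a molecular clock d = 2μt, so t = d/(2μ) = 0.993942 / (2 × 9.1 × 10^-8) = 5.46 million years.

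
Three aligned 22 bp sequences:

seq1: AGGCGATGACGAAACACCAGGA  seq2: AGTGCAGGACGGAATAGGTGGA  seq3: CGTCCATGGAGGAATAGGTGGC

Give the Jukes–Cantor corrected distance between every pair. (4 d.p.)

d(seq1,seq2) = 0.5913, d(seq1,seq3) = 0.8240, d(seq2,seq3) = 0.3390

seq1–seq2: 9/22 sites differ → p ≈ 0.409091, d = −0.75 ln(1 − 0.545455) = 0.591344 ≈ 0.5913.
seq1–seq3: 11/22 sites differ → p = 0.5, d = −0.75 ln(1 − 0.666667) = 0.823960 ≈ 0.8240.
seq2–seq3: 6/22 sites differ → p ≈ 0.272727, d = −0.75 ln(1 − 0.363636) = 0.338988 ≈ 0.3390.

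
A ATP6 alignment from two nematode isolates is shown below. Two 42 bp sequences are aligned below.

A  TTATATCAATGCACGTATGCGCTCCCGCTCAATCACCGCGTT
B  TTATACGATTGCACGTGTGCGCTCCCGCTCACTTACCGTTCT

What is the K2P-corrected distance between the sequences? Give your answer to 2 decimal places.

Of 42 sites, 5 differences are transitions and 4 are transversions, so P = 5/42 ≈ 0.119048 and Q = 4/42 ≈ 0.095238.
Under the Kimura two-parameter model, d = −½ ln(1 − 2P − Q) − ¼ ln(1 − 2Q).
1 − 2P − Q = 0.666666, giving −½ ln(0.666666) = 0.202733.
1 − 2Q = 0.809524, giving −¼ ln(0.809524) = 0.052827.
d = 0.202733 + 0.052827 = 0.255560.

0.26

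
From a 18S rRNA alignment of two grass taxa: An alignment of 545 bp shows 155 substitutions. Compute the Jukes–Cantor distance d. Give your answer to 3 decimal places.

p = 155/545 ≈ 0.284404.
d = −(3/4) ln(1 − 4p/3) = −0.75 ln(1 − 0.379205) = −0.75 ln(0.620795)
  = −0.75 × (-0.476754) = 0.357566 substitutions/site.

0.358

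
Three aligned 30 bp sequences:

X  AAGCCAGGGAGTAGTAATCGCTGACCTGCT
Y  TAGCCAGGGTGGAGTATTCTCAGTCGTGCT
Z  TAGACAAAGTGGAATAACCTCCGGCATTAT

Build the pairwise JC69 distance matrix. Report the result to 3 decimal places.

X–Y: 8/30 sites differ → p ≈ 0.266667, d = −0.75 ln(1 − 0.355556) = 0.329526 ≈ 0.330.
X–Z: 14/30 sites differ → p ≈ 0.466667, d = −0.75 ln(1 − 0.622223) = 0.730088 ≈ 0.730.
Y–Z: 11/30 sites differ → p ≈ 0.366667, d = −0.75 ln(1 − 0.488889) = 0.503376 ≈ 0.503.

d(X,Y) = 0.330, d(X,Z) = 0.730, d(Y,Z) = 0.503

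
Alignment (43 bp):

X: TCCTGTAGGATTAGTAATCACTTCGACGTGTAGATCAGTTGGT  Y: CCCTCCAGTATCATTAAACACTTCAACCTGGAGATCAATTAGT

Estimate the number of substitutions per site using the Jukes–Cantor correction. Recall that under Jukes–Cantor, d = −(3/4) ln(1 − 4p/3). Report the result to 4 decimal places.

The sequences differ at 12 of 43 sites, so p = 12/43 ≈ 0.27907.
d = −(3/4) ln(1 − 4p/3) = −0.75 ln(1 − 0.372093) = −0.75 ln(0.627907)
  = −0.75 × (-0.465363) = 0.349022 substitutions/site.

0.3490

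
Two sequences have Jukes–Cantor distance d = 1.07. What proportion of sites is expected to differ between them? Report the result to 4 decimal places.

0.5699

p = (3/4)(1 − e^(−4d/3)) = 0.75 × (1 − e^(-1.426667)) = 0.75 × (1 − 0.240108) = 0.569919.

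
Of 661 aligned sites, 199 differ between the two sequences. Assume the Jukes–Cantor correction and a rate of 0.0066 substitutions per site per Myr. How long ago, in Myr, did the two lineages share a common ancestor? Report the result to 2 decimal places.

29.16

p = 199/661 ≈ 0.301059.
d = −(3/4) ln(1 − 4p/3) = −0.75 ln(1 − 0.401412) = −0.75 ln(0.598588)
  = −0.75 × (-0.513182) = 0.384887 substitutions/site.
Under a molecular clock d = 2μt, so t = d/(2μ) = 0.384887 / (2 × 0.0066) = 29.16 Myr.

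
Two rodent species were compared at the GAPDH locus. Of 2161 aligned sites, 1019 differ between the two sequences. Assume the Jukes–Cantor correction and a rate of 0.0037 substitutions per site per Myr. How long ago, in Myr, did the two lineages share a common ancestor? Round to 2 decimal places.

100.42

p = 1019/2161 ≈ 0.471541.
d = −(3/4) ln(1 − 4p/3) = −0.75 ln(1 − 0.628721) = −0.75 ln(0.371279)
  = −0.75 × (-0.990801) = 0.743101 substitutions/site.
Under a molecular clock d = 2μt, so t = d/(2μ) = 0.743101 / (2 × 0.0037) = 100.42 Myr.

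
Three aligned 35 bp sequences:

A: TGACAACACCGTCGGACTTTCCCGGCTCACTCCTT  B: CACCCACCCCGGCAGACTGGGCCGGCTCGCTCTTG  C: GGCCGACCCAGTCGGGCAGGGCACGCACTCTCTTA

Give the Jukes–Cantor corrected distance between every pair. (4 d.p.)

A–B: 13/35 sites differ → p ≈ 0.371429, d = −0.75 ln(1 − 0.495239) = 0.512753 ≈ 0.5128.
A–C: 16/35 sites differ → p ≈ 0.457143, d = −0.75 ln(1 − 0.609524) = 0.705292 ≈ 0.7053.
B–C: 13/35 sites differ → p ≈ 0.371429, d = −0.75 ln(1 − 0.495239) = 0.512753 ≈ 0.5128.

d(A,B) = 0.5128, d(A,C) = 0.7053, d(B,C) = 0.5128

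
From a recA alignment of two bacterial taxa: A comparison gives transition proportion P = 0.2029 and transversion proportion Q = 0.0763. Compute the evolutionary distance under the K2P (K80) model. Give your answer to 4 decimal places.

0.3704

Under the Kimura two-parameter model, d = −½ ln(1 − 2P − Q) − ¼ ln(1 − 2Q).
1 − 2P − Q = 0.5179, giving −½ ln(0.5179) = 0.328987.
1 − 2Q = 0.8474, giving −¼ ln(0.8474) = 0.041396.
d = 0.328987 + 0.041396 = 0.370383.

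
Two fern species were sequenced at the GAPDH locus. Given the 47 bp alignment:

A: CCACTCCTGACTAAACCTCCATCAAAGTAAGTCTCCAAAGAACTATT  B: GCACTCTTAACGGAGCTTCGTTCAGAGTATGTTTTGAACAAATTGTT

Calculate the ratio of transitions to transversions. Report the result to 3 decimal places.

Transitions are A↔G and C↔T; transversions are all other mismatches.
Transitions: 11. Transversions: 7.
R = 11/7 = 1.571428… ≈ 1.571 (to 3 d.p.).

1.571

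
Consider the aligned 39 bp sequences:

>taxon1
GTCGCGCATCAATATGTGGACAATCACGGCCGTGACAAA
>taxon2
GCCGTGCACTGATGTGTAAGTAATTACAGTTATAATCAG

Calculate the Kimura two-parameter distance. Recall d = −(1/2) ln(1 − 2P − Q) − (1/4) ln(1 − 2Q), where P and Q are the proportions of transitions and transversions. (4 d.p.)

Of 39 sites, 18 differences are transitions and 1 are transversions, so P = 18/39 ≈ 0.461538 and Q = 1/39 ≈ 0.025641.
Under the Kimura two-parameter model, d = −½ ln(1 − 2P − Q) − ¼ ln(1 − 2Q).
1 − 2P − Q = 0.051283, giving −½ ln(0.051283) = 1.485198.
1 − 2Q = 0.948718, giving −¼ ln(0.948718) = 0.013161.
d = 1.485198 + 0.013161 = 1.498359.

1.4984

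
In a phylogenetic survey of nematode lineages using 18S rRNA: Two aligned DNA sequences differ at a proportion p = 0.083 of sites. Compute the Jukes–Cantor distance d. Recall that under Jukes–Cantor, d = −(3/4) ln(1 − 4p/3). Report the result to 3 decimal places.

d = −(3/4) ln(1 − 4p/3) = −0.75 ln(1 − 0.110667) = −0.75 ln(0.889333)
  = −0.75 × (-0.117284) = 0.087963 substitutions/site.

0.088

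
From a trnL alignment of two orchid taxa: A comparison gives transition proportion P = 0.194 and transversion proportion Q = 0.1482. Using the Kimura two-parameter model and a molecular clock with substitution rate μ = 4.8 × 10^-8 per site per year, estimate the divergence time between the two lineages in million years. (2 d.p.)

4.92

Under the Kimura two-parameter model, d = −½ ln(1 − 2P − Q) − ¼ ln(1 − 2Q).
1 − 2P − Q = 0.4638, giving −½ ln(0.4638) = 0.384151.
1 − 2Q = 0.7036, giving −¼ ln(0.7036) = 0.087886.
d = 0.384151 + 0.087886 = 0.472037.
Under a molecular clock d = 2μt, so t = d/(2μ) = 0.472037 / (2 × 4.8 × 10^-8) = 4.92 million years.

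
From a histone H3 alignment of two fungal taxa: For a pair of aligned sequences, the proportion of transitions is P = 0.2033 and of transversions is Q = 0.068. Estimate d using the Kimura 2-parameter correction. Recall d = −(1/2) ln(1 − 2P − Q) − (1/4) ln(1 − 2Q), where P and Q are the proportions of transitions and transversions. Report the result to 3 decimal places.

Under the Kimura two-parameter model, d = −½ ln(1 − 2P − Q) − ¼ ln(1 − 2Q).
1 − 2P − Q = 0.5254, giving −½ ln(0.5254) = 0.321798.
1 − 2Q = 0.864, giving −¼ ln(0.864) = 0.036546.
d = 0.321798 + 0.036546 = 0.358344.

0.358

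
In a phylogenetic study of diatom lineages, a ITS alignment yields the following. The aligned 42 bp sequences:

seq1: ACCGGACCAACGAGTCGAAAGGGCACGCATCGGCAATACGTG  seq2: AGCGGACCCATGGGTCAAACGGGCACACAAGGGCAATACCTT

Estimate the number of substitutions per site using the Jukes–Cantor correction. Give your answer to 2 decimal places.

The sequences differ at 11 of 42 sites, so p = 11/42 ≈ 0.261905.
d = −(3/4) ln(1 − 4p/3) = −0.75 ln(1 − 0.349207) = −0.75 ln(0.650793)
  = −0.75 × (-0.429564) = 0.322173 substitutions/site.

0.32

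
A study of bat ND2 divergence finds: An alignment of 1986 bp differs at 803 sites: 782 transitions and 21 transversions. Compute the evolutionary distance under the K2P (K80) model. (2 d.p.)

0.81

P = 782/1986 ≈ 0.393756 and Q = 21/1986 ≈ 0.010574.
Under the Kimura two-parameter model, d = −½ ln(1 − 2P − Q) − ¼ ln(1 − 2Q).
1 − 2P − Q = 0.201914, giving −½ ln(0.201914) = 0.799957.
1 − 2Q = 0.978852, giving −¼ ln(0.978852) = 0.005344.
d = 0.799957 + 0.005344 = 0.805301.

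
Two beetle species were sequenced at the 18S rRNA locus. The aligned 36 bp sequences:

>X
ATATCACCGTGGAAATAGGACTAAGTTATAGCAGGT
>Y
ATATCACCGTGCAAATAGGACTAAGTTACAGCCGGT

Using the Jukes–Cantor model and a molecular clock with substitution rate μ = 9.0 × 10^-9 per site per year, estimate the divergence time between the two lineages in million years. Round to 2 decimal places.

4.91

The sequences differ at 3 of 36 sites (12, 29, 33), so p = 3/36 ≈ 0.083333.
d = −(3/4) ln(1 − 4p/3) = −0.75 ln(1 − 0.111111) = −0.75 ln(0.888889)
  = −0.75 × (-0.117783) = 0.088337 substitutions/site.
Under a molecular clock d = 2μt, so t = d/(2μ) = 0.088337 / (2 × 9.0 × 10^-9) = 4.91 million years.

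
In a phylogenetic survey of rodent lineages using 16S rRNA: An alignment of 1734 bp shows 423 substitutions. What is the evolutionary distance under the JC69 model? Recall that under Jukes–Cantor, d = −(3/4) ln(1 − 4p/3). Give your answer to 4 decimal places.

p = 423/1734 ≈ 0.243945.
d = −(3/4) ln(1 − 4p/3) = −0.75 ln(1 − 0.32526) = −0.75 ln(0.67474)
  = −0.75 × (-0.393428) = 0.295071 substitutions/site.

0.2951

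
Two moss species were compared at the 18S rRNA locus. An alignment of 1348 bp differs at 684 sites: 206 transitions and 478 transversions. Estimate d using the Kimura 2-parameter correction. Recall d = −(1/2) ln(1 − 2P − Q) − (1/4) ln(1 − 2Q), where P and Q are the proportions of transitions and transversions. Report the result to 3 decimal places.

P = 206/1348 ≈ 0.152819 and Q = 478/1348 ≈ 0.354599.
Under the Kimura two-parameter model, d = −½ ln(1 − 2P − Q) − ¼ ln(1 − 2Q).
1 − 2P − Q = 0.339763, giving −½ ln(0.339763) = 0.539753.
1 − 2Q = 0.290802, giving −¼ ln(0.290802) = 0.308778.
d = 0.539753 + 0.308778 = 0.848531.

0.849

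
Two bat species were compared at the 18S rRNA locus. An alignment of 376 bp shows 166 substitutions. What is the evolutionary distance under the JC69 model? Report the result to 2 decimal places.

0.67

p = 166/376 ≈ 0.441489.
d = −(3/4) ln(1 − 4p/3) = −0.75 ln(1 − 0.588652) = −0.75 ln(0.411348)
  = −0.75 × (-0.888316) = 0.666237 substitutions/site.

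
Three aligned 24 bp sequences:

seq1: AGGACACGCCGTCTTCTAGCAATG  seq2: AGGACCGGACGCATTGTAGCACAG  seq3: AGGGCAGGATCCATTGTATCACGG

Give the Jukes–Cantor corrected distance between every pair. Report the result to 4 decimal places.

d(seq1,seq2) = 0.4408, d(seq1,seq3) = 0.7083, d(seq2,seq3) = 0.3041

seq1–seq2: 8/24 sites differ → p ≈ 0.333333, d = −0.75 ln(1 − 0.444444) = 0.440839 ≈ 0.4408.
seq1–seq3: 11/24 sites differ → p ≈ 0.458333, d = −0.75 ln(1 − 0.611111) = 0.708346 ≈ 0.7083.
seq2–seq3: 6/24 sites differ → p = 0.25, d = −0.75 ln(1 − 0.333333) = 0.304098 ≈ 0.3041.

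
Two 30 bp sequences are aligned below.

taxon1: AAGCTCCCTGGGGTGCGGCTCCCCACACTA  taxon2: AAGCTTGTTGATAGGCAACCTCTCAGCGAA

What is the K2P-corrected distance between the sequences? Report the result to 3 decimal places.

1.053

Of 30 sites, 9 differences are transitions and 7 are transversions, so P = 9/30 = 0.3 and Q = 7/30 ≈ 0.233333.
Under the Kimura two-parameter model, d = −½ ln(1 − 2P − Q) − ¼ ln(1 − 2Q).
1 − 2P − Q = 0.166667, giving −½ ln(0.166667) = 0.895879.
1 − 2Q = 0.533334, giving −¼ ln(0.533334) = 0.157152.
d = 0.895879 + 0.157152 = 1.053031.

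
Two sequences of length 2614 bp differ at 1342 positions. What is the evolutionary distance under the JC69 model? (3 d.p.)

0.865

p = 1342/2614 ≈ 0.513389.
d = −(3/4) ln(1 − 4p/3) = −0.75 ln(1 − 0.684519) = −0.75 ln(0.315481)
  = −0.75 × (-1.153657) = 0.865243 substitutions/site.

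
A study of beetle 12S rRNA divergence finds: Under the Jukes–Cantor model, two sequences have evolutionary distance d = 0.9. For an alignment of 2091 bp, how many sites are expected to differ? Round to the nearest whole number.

Invert JC69: p = (3/4)(1 − e^(−4d/3)) = 0.75 × (1 − e^(-1.2)) = 0.75 × (1 − 0.301194) = 0.524105.
Expected differing sites = pL ≈ 0.524105 × 2091 = 1095.903555 ≈ 1096.

1096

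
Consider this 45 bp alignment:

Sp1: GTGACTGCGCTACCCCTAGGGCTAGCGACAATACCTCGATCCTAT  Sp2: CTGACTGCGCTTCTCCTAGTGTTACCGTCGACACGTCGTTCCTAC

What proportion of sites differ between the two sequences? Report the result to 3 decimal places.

0.267

The sequences differ at 12 of 45 positions.
p = 12/45 = 0.266666… ≈ 0.267 (to 3 d.p.).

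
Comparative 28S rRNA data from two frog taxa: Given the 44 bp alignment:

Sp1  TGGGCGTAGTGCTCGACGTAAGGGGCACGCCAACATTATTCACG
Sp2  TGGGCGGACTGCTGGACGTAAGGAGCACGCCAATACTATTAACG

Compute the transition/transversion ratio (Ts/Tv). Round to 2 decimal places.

Transitions are A↔G and C↔T; transversions are all other mismatches.
Transitions: 3. Transversions: 4.
R = 3/4 = 0.75.

0.75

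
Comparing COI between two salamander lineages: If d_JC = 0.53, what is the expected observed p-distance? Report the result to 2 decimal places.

0.38

p = (3/4)(1 − e^(−4d/3)) = 0.75 × (1 − e^(-0.706667)) = 0.75 × (1 − 0.493286) = 0.380036.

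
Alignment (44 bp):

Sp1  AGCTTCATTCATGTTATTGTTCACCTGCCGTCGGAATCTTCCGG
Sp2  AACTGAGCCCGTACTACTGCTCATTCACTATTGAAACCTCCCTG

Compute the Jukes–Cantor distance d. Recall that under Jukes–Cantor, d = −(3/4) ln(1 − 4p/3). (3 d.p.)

0.824

The sequences differ at 22 of 44 sites, so p = 22/44 = 0.5.
d = −(3/4) ln(1 − 4p/3) = −0.75 ln(1 − 0.666667) = −0.75 ln(0.333333)
  = −0.75 × (-1.098613) = 0.823960 substitutions/site.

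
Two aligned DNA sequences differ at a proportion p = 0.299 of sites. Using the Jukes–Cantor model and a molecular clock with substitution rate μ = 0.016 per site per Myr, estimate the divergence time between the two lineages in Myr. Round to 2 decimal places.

d = −(3/4) ln(1 − 4p/3) = −0.75 ln(1 − 0.398667) = −0.75 ln(0.601333)
  = −0.75 × (-0.508606) = 0.381455 substitutions/site.
Under a molecular clock d = 2μt, so t = d/(2μ) = 0.381455 / (2 × 0.016) = 11.92 Myr.

11.92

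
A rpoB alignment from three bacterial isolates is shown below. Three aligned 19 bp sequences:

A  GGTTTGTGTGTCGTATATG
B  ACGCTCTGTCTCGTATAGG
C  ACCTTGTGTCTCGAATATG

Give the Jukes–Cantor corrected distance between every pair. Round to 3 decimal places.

A–B: 7/19 sites differ → p ≈ 0.368421, d = −0.75 ln(1 − 0.491228) = 0.506816 ≈ 0.507.
A–C: 5/19 sites differ → p ≈ 0.263158, d = −0.75 ln(1 − 0.350877) = 0.324100 ≈ 0.324.
B–C: 5/19 sites differ → p ≈ 0.263158, d = −0.75 ln(1 − 0.350877) = 0.324100 ≈ 0.324.

d(A,B) = 0.507, d(A,C) = 0.324, d(B,C) = 0.324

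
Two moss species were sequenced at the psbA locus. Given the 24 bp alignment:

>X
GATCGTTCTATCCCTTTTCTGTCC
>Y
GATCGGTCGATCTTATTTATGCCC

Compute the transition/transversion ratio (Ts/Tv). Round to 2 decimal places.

Transitions are A↔G and C↔T; transversions are all other mismatches.
Transitions: 3. Transversions: 4.
R = 3/4 = 0.75.

0.75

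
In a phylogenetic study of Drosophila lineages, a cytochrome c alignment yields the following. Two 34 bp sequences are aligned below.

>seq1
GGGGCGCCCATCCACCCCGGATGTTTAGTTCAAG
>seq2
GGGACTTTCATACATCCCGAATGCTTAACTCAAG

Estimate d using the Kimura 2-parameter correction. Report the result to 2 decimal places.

0.41

Of 34 sites, 8 differences are transitions and 2 are transversions, so P = 8/34 ≈ 0.235294 and Q = 2/34 ≈ 0.058824.
Under the Kimura two-parameter model, d = −½ ln(1 − 2P − Q) − ¼ ln(1 − 2Q).
1 − 2P − Q = 0.470588, giving −½ ln(0.470588) = 0.376886.
1 − 2Q = 0.882352, giving −¼ ln(0.882352) = 0.031291.
d = 0.376886 + 0.031291 = 0.408177.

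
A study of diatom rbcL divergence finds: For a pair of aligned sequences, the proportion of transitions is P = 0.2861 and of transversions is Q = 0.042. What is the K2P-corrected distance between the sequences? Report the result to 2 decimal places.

0.50

Under the Kimura two-parameter model, d = −½ ln(1 − 2P − Q) − ¼ ln(1 − 2Q).
1 − 2P − Q = 0.3858, giving −½ ln(0.3858) = 0.476218.
1 − 2Q = 0.916, giving −¼ ln(0.916) = 0.021935.
d = 0.476218 + 0.021935 = 0.498153.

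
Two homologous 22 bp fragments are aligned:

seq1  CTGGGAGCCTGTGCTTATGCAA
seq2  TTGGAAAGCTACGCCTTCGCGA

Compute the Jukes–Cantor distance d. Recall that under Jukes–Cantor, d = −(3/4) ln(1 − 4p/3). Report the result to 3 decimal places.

0.699

The sequences differ at 10 of 22 sites (1, 5, 7, 8, 11, 12, 15, 17, 18, 21), so p = 10/22 ≈ 0.454545.
d = −(3/4) ln(1 − 4p/3) = −0.75 ln(1 − 0.60606) = −0.75 ln(0.39394)
  = −0.75 × (-0.931557) = 0.698668 substitutions/site.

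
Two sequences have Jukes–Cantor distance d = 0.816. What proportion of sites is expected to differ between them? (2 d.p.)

p = (3/4)(1 − e^(−4d/3)) = 0.75 × (1 − e^(-1.088)) = 0.75 × (1 − 0.336890) = 0.497333.

0.50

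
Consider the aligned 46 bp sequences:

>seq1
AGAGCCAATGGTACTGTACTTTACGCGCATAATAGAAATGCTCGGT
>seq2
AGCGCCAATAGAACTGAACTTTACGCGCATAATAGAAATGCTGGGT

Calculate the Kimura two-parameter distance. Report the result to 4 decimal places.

Of 46 sites, 1 differences are transitions and 4 are transversions, so P = 1/46 ≈ 0.021739 and Q = 4/46 ≈ 0.086957.
Under the Kimura two-parameter model, d = −½ ln(1 − 2P − Q) − ¼ ln(1 − 2Q).
1 − 2P − Q = 0.869565, giving −½ ln(0.869565) = 0.069881.
1 − 2Q = 0.826086, giving −¼ ln(0.826086) = 0.047764.
d = 0.069881 + 0.047764 = 0.117645.

0.1176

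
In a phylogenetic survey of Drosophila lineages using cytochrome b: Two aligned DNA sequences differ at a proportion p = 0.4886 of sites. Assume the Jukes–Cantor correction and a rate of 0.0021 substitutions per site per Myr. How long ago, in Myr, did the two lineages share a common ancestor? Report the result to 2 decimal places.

188.22

d = −(3/4) ln(1 − 4p/3) = −0.75 ln(1 − 0.651467) = −0.75 ln(0.348533)
  = −0.75 × (-1.054022) = 0.790517 substitutions/site.
Under a molecular clock d = 2μt, so t = d/(2μ) = 0.790517 / (2 × 0.0021) = 188.22 Myr.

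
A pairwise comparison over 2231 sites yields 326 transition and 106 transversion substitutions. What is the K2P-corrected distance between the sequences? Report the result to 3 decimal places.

0.233

P = 326/2231 ≈ 0.146123 and Q = 106/2231 ≈ 0.047512.
Under the Kimura two-parameter model, d = −½ ln(1 − 2P − Q) − ¼ ln(1 − 2Q).
1 − 2P − Q = 0.660242, giving −½ ln(0.660242) = 0.207574.
1 − 2Q = 0.904976, giving −¼ ln(0.904976) = 0.024962.
d = 0.207574 + 0.024962 = 0.232536.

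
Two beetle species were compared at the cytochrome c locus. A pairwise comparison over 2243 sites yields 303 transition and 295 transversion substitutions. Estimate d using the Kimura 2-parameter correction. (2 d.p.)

0.33

P = 303/2243 ≈ 0.135087 and Q = 295/2243 ≈ 0.13152.
Under the Kimura two-parameter model, d = −½ ln(1 − 2P − Q) − ¼ ln(1 − 2Q).
1 − 2P − Q = 0.598306, giving −½ ln(0.598306) = 0.256826.
1 − 2Q = 0.73696, giving −¼ ln(0.73696) = 0.076305.
d = 0.256826 + 0.076305 = 0.333131.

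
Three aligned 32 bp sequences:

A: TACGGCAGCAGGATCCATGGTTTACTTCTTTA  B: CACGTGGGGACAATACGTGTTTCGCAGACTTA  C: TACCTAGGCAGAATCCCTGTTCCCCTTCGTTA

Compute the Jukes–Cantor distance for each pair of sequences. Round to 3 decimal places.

A–B: 16/32 sites differ → p = 0.5, d = −0.75 ln(1 − 0.666667) = 0.823960 ≈ 0.824.
A–C: 11/32 sites differ → p = 0.34375, d = −0.75 ln(1 − 0.458333) = 0.459828 ≈ 0.460.
B–C: 13/32 sites differ → p = 0.40625, d = −0.75 ln(1 − 0.541667) = 0.585119 ≈ 0.585.

d(A,B) = 0.824, d(A,C) = 0.460, d(B,C) = 0.585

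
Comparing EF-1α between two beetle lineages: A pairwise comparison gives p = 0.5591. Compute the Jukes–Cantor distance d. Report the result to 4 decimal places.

1.0262

d = −(3/4) ln(1 − 4p/3) = −0.75 ln(1 − 0.745467) = −0.75 ln(0.254533)
  = −0.75 × (-1.368325) = 1.026244 substitutions/site.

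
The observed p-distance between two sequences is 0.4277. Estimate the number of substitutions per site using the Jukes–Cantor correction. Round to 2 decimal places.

d = −(3/4) ln(1 − 4p/3) = −0.75 ln(1 − 0.570267) = −0.75 ln(0.429733)
  = −0.75 × (-0.844591) = 0.633443 substitutions/site.

0.63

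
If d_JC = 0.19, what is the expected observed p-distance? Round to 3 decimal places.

0.168

p = (3/4)(1 − e^(−4d/3)) = 0.75 × (1 − e^(-0.253333)) = 0.75 × (1 − 0.776209) = 0.167843.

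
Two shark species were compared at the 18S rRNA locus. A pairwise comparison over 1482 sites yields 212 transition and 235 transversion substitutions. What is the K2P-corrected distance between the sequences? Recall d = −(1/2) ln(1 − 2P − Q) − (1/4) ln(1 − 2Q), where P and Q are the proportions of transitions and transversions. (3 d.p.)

P = 212/1482 ≈ 0.14305 and Q = 235/1482 ≈ 0.15857.
Under the Kimura two-parameter model, d = −½ ln(1 − 2P − Q) − ¼ ln(1 − 2Q).
1 − 2P − Q = 0.55533, giving −½ ln(0.55533) = 0.294096.
1 − 2Q = 0.68286, giving −¼ ln(0.68286) = 0.095366.
d = 0.294096 + 0.095366 = 0.389462.

0.389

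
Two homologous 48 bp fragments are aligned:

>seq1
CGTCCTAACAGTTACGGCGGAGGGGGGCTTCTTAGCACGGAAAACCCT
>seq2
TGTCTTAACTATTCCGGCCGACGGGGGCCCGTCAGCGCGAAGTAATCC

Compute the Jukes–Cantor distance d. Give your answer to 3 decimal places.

0.520

The sequences differ at 18 of 48 sites, so p = 18/48 = 0.375.
d = −(3/4) ln(1 − 4p/3) = −0.75 ln(1 − 0.5) = −0.75 ln(0.5)
  = −0.75 × (-0.693147) = 0.519860 substitutions/site.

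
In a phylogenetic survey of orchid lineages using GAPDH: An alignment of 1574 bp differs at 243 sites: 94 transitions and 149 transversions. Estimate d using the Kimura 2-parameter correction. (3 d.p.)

0.173

P = 94/1574 ≈ 0.05972 and Q = 149/1574 ≈ 0.094663.
Under the Kimura two-parameter model, d = −½ ln(1 − 2P − Q) − ¼ ln(1 − 2Q).
1 − 2P − Q = 0.785897, giving −½ ln(0.785897) = 0.120465.
1 − 2Q = 0.810674, giving −¼ ln(0.810674) = 0.052472.
d = 0.120465 + 0.052472 = 0.172937.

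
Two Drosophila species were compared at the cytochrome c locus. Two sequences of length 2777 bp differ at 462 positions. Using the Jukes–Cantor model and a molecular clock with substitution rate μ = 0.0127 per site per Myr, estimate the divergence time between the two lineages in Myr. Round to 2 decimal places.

7.41

p = 462/2777 ≈ 0.166367.
d = −(3/4) ln(1 − 4p/3) = −0.75 ln(1 − 0.221823) = −0.75 ln(0.778177)
  = −0.75 × (-0.250801) = 0.188101 substitutions/site.
Under a molecular clock d = 2μt, so t = d/(2μ) = 0.188101 / (2 × 0.0127) = 7.41 Myr.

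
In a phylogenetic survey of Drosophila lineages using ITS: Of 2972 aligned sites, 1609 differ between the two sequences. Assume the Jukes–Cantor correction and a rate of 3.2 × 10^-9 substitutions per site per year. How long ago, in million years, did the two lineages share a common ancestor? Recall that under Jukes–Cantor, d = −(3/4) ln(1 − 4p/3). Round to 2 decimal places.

p = 1609/2972 ≈ 0.541386.
d = −(3/4) ln(1 − 4p/3) = −0.75 ln(1 − 0.721848) = −0.75 ln(0.278152)
  = −0.75 × (-1.279588) = 0.959691 substitutions/site.
Under a molecular clock d = 2μt, so t = d/(2μ) = 0.959691 / (2 × 3.2 × 10^-9) = 149.95 million years.

149.95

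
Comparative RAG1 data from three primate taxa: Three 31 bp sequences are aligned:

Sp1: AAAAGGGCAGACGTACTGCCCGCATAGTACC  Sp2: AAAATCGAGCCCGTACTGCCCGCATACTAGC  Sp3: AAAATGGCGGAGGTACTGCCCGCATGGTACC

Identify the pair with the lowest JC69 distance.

Sp1 and Sp3

Sp1–Sp2: 8/31 differ, p = 0.258, d = 0.316.
Sp1–Sp3: 4/31 differ, p = 0.129, d = 0.142.
Sp2–Sp3: 8/31 differ, p = 0.258, d = 0.316.
The smallest distance is between Sp1 and Sp3.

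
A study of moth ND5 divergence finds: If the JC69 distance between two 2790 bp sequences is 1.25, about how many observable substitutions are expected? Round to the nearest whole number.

1697

Invert JC69: p = (3/4)(1 − e^(−4d/3)) = 0.75 × (1 − e^(-1.666667)) = 0.75 × (1 − 0.188876) = 0.608343.
Expected differing sites = pL ≈ 0.608343 × 2790 = 1697.27697 ≈ 1697.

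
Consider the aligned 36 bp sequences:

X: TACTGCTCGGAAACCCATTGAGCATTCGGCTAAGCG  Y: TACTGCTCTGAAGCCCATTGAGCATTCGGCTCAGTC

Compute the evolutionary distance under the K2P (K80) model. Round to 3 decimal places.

0.154

Of 36 sites, 2 differences are transitions and 3 are transversions, so P = 2/36 ≈ 0.055556 and Q = 3/36 ≈ 0.083333.
Under the Kimura two-parameter model, d = −½ ln(1 − 2P − Q) − ¼ ln(1 − 2Q).
1 − 2P − Q = 0.805555, giving −½ ln(0.805555) = 0.108112.
1 − 2Q = 0.833334, giving −¼ ln(0.833334) = 0.045580.
d = 0.108112 + 0.045580 = 0.153692.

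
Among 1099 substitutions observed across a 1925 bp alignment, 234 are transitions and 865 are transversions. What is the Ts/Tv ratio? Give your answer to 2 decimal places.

0.27

R = 234/865 = 0.270520… ≈ 0.27 (to 2 d.p.).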